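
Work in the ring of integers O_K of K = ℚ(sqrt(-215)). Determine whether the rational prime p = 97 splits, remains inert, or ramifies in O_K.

inert

Since -215 ≡ 1 mod 4, the ring of integers is ℤ[(1+√-215)/2] with discriminant -215.
disc(K) = -215 is not divisible by 97; 97 is unramified.
Compute (-215/97) via Euler: 76^((97-1)/2) mod 97 = 96, so (-215/97) = -1.
Legendre symbol -1 ⇒ 97 is inert.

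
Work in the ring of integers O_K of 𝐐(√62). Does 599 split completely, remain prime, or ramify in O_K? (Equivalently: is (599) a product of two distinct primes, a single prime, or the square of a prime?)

d = 62 ≡ 2 (mod 4), so O_K = ℤ[√62] and disc(K) = 4d = 248.
disc(K) = 248 is not divisible by 599; 599 is unramified.
Euler's criterion: 62^299 mod 599 = 598. Thus (62|599) = -1.
(62/599) = -1, so 599 is inert.

inert — (599) stays prime in O_K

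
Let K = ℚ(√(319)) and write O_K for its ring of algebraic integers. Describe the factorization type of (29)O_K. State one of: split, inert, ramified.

319 mod 4 = 3, hence disc K = 4·319 = 1276 and O_K = ℤ[√319].
Ramification test: 29 | 1276. The prime 29 ramifies in K.

ramifies in O_K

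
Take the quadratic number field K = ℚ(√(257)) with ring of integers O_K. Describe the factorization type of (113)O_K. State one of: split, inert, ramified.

257 mod 4 = 1, hence disc K = 257 and O_K = ℤ[(1+√257)/2].
Since gcd(113, 257) = 1 the prime 113 does not ramify.
(257/113) = 31^56 mod 113 = 1, giving Legendre symbol 1.
(257/113) = 1, so 113 splits.

split — (113) = 𝔭₁𝔭₂ with 𝔭₁ ≠ 𝔭₂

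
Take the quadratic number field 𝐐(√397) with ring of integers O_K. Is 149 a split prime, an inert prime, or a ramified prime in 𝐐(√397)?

397 mod 4 = 1, hence disc K = 397 and O_K = ℤ[(1+√397)/2].
disc(K) = 397 is not divisible by 149; 149 is unramified.
Compute (397/149) via Euler: 99^((149-1)/2) mod 149 = 148, so (397/149) = -1.
d is a non-residue mod p, hence 149 remains inert in O_K.

inert — (149) stays prime in O_K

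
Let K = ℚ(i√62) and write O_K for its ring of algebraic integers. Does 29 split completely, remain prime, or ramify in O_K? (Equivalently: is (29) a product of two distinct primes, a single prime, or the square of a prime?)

Since -62 ≢ 1 mod 4, the ring of integers is ℤ[√-62] with discriminant 4·(-62) = -248.
Since gcd(29, -248) = 1 the prime 29 does not ramify.
(-62/29) = 25^14 mod 29 = 1, giving Legendre symbol 1.
Legendre symbol 1 ⇒ 29 is split.

split — (29) = 𝔭₁𝔭₂ with 𝔭₁ ≠ 𝔭₂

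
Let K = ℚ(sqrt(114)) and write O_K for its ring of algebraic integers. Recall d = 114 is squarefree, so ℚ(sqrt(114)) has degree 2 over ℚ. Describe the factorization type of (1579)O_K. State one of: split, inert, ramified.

splits completely

d = 114 ≡ 2 (mod 4), so O_K = ℤ[√114] and disc(K) = 4d = 456.
disc(K) = 456 is not divisible by 1579; 1579 is unramified.
Compute (114/1579) via Euler: 114^((1579-1)/2) mod 1579 = 1, so (114/1579) = 1.
(114/1579) = 1, so 1579 splits.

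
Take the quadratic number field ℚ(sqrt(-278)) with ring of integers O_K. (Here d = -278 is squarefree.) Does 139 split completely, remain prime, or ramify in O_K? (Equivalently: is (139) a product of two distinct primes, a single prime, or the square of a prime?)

d = -278 ≡ 2 (mod 4), so O_K = ℤ[√-278] and disc(K) = 4d = -1112.
Ramification test: 139 | -1112. The prime 139 ramifies in K.

ramified — (139) = 𝔭²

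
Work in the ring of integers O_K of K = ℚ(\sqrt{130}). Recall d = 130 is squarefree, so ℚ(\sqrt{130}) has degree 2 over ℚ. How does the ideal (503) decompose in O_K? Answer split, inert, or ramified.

d = 130 ≡ 2 (mod 4), so O_K = ℤ[√130] and disc(K) = 4d = 520.
503 ∤ 520, so 503 is unramified.
Legendre symbol by Euler's criterion: (130/503) ≡ 130^251 ≡ 502 (mod 503), i.e. (130/503) = -1.
(130/503) = -1, so 503 is inert.

inert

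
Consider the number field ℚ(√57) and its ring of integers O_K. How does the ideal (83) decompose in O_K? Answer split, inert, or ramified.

Since 57 ≡ 1 mod 4, the ring of integers is ℤ[(1+√57)/2] with discriminant 57.
83 ∤ 57, so 83 is unramified.
Legendre symbol by Euler's criterion: (57/83) ≡ 57^41 ≡ 82 (mod 83), i.e. (57/83) = -1.
(57/83) = -1, so 83 is inert.

inert — (83) stays prime in O_K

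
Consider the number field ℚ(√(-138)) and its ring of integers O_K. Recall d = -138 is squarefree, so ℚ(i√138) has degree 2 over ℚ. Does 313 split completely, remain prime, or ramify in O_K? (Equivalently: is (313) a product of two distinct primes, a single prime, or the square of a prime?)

p is inert

d = -138 ≡ 2 (mod 4), so O_K = ℤ[√-138] and disc(K) = 4d = -552.
Since gcd(313, -552) = 1 the prime 313 does not ramify.
Euler's criterion: (-138)^156 mod 313 = 312. Thus (-138|313) = -1.
Legendre symbol -1 ⇒ 313 is inert.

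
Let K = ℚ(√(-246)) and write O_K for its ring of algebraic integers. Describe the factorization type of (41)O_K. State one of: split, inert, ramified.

ramified

Since -246 ≢ 1 mod 4, the ring of integers is ℤ[√-246] with discriminant 4·(-246) = -984.
disc(K) = -984 = 41·(-24), so p = 41 is ramified.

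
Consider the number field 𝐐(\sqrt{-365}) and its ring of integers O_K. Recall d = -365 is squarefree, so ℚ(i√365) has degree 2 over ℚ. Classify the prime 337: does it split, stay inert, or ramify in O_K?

split — (337) = 𝔭₁𝔭₂ with 𝔭₁ ≠ 𝔭₂

Since -365 ≢ 1 mod 4, the ring of integers is ℤ[√-365] with discriminant 4·(-365) = -1460.
Since gcd(337, -1460) = 1 the prime 337 does not ramify.
Euler's criterion: (-365)^168 mod 337 = 1. Thus (-365|337) = 1.
d is a quadratic residue mod p, hence 337 splits in O_K.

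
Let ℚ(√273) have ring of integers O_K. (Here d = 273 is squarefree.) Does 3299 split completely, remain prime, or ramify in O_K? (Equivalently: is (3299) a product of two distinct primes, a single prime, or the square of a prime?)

d = 273 ≡ 1 (mod 4), so O_K = ℤ[(1+√273)/2] and disc(K) = d = 273.
3299 ∤ 273, so 3299 is unramified.
Euler's criterion: 273^1649 mod 3299 = 3298. Thus (273|3299) = -1.
d is a non-residue mod p, hence 3299 remains inert in O_K.

3299 remains inert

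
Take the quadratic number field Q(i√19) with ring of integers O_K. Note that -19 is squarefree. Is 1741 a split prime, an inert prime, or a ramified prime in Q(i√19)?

d = -19 ≡ 1 (mod 4), so O_K = ℤ[(1+√-19)/2] and disc(K) = d = -19.
Since gcd(1741, -19) = 1 the prime 1741 does not ramify.
Euler's criterion: (-19)^870 mod 1741 = 1740. Thus (-19|1741) = -1.
(-19/1741) = -1, so 1741 is inert.

remains prime (inert)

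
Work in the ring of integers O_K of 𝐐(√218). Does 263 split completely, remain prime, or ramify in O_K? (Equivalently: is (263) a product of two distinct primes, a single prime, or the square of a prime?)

218 mod 4 = 2, hence disc K = 4·218 = 872 and O_K = ℤ[√218].
Since gcd(263, 872) = 1 the prime 263 does not ramify.
(218/263) = 218^131 mod 263 = 1, giving Legendre symbol 1.
Legendre symbol 1 ⇒ 263 is split.

p splits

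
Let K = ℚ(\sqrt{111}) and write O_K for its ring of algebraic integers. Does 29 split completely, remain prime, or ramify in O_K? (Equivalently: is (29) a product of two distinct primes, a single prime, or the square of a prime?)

split

d = 111 ≡ 3 (mod 4), so O_K = ℤ[√111] and disc(K) = 4d = 444.
29 ∤ 444, so 29 is unramified.
Legendre symbol by Euler's criterion: (111/29) ≡ 111^14 ≡ 1 (mod 29), i.e. (111/29) = 1.
Legendre symbol 1 ⇒ 29 is split.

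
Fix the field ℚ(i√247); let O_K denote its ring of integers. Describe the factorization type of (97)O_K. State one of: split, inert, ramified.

-247 mod 4 = 1, hence disc K = -247 and O_K = ℤ[(1+√-247)/2].
disc(K) = -247 is not divisible by 97; 97 is unramified.
(-247/97) = 44^48 mod 97 = 1, giving Legendre symbol 1.
d is a quadratic residue mod p, hence 97 splits in O_K.

split — (97) = 𝔭₁𝔭₂ with 𝔭₁ ≠ 𝔭₂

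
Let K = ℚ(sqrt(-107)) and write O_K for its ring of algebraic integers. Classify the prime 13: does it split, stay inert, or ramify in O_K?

13 splits in O_K

-107 mod 4 = 1, hence disc K = -107 and O_K = ℤ[(1+√-107)/2].
13 ∤ -107, so 13 is unramified.
(-107/13) = 10^6 mod 13 = 1, giving Legendre symbol 1.
Legendre symbol 1 ⇒ 13 is split.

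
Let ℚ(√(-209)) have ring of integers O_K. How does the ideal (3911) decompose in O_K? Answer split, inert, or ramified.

Since -209 ≢ 1 mod 4, the ring of integers is ℤ[√-209] with discriminant 4·(-209) = -836.
Since gcd(3911, -836) = 1 the prime 3911 does not ramify.
Euler's criterion: (-209)^1955 mod 3911 = 1. Thus (-209|3911) = 1.
Legendre symbol 1 ⇒ 3911 is split.

3911 splits in O_K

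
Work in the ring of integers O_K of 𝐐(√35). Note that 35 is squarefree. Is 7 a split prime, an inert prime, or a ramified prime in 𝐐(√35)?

ramified — (7) = 𝔭²

d = 35 ≡ 3 (mod 4), so O_K = ℤ[√35] and disc(K) = 4d = 140.
Ramification test: 7 | 140. The prime 7 ramifies in K.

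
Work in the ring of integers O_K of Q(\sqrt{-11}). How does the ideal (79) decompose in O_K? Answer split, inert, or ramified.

p is inert

Since -11 ≡ 1 mod 4, the ring of integers is ℤ[(1+√-11)/2] with discriminant -11.
79 ∤ -11, so 79 is unramified.
(-11/79) = 68^39 mod 79 = 78, giving Legendre symbol -1.
Legendre symbol -1 ⇒ 79 is inert.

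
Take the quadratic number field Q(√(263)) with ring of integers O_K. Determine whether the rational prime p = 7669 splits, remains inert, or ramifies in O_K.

inert — (7669) stays prime in O_K

263 mod 4 = 3, hence disc K = 4·263 = 1052 and O_K = ℤ[√263].
7669 ∤ 1052, so 7669 is unramified.
Legendre symbol by Euler's criterion: (263/7669) ≡ 263^3834 ≡ 7668 (mod 7669), i.e. (263/7669) = -1.
(263/7669) = -1, so 7669 is inert.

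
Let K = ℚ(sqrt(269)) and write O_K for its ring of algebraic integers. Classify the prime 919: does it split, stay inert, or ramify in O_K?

919 remains inert

d = 269 ≡ 1 (mod 4), so O_K = ℤ[(1+√269)/2] and disc(K) = d = 269.
919 ∤ 269, so 919 is unramified.
Compute (269/919) via Euler: 269^((919-1)/2) mod 919 = 918, so (269/919) = -1.
(269/919) = -1, so 919 is inert.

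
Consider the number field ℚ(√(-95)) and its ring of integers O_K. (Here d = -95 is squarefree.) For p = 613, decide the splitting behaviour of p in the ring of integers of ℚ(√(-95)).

Since -95 ≡ 1 mod 4, the ring of integers is ℤ[(1+√-95)/2] with discriminant -95.
Since gcd(613, -95) = 1 the prime 613 does not ramify.
(-95/613) = 518^306 mod 613 = 612, giving Legendre symbol -1.
d is a non-residue mod p, hence 613 remains inert in O_K.

inert — (613) stays prime in O_K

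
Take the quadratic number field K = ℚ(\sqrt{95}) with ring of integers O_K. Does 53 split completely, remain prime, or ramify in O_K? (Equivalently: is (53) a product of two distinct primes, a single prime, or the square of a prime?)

95 mod 4 = 3, hence disc K = 4·95 = 380 and O_K = ℤ[√95].
disc(K) = 380 is not divisible by 53; 53 is unramified.
Compute (95/53) via Euler: 42^((53-1)/2) mod 53 = 1, so (95/53) = 1.
Legendre symbol 1 ⇒ 53 is split.

53 splits in O_K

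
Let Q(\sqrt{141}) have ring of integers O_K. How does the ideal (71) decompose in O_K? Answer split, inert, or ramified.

Since 141 ≡ 1 mod 4, the ring of integers is ℤ[(1+√141)/2] with discriminant 141.
71 ∤ 141, so 71 is unramified.
Legendre symbol by Euler's criterion: (141/71) ≡ 141^35 ≡ 70 (mod 71), i.e. (141/71) = -1.
(141/71) = -1, so 71 is inert.

inert — (71) stays prime in O_K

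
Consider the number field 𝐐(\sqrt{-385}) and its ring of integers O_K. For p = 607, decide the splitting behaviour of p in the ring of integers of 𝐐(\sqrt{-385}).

splits completely

-385 mod 4 = 3, hence disc K = 4·(-385) = -1540 and O_K = ℤ[√-385].
607 ∤ -1540, so 607 is unramified.
Compute (-385/607) via Euler: 222^((607-1)/2) mod 607 = 1, so (-385/607) = 1.
d is a quadratic residue mod p, hence 607 splits in O_K.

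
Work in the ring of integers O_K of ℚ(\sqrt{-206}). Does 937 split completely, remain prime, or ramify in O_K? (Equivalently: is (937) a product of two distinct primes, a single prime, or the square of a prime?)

p is inert

Since -206 ≢ 1 mod 4, the ring of integers is ℤ[√-206] with discriminant 4·(-206) = -824.
Since gcd(937, -824) = 1 the prime 937 does not ramify.
Euler's criterion: (-206)^468 mod 937 = 936. Thus (-206|937) = -1.
Legendre symbol -1 ⇒ 937 is inert.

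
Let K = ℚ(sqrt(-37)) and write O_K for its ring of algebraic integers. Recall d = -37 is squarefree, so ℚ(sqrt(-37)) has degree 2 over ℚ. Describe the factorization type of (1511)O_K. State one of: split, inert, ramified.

p splits

d = -37 ≡ 3 (mod 4), so O_K = ℤ[√-37] and disc(K) = 4d = -148.
Since gcd(1511, -148) = 1 the prime 1511 does not ramify.
Compute (-37/1511) via Euler: 1474^((1511-1)/2) mod 1511 = 1, so (-37/1511) = 1.
(-37/1511) = 1, so 1511 splits.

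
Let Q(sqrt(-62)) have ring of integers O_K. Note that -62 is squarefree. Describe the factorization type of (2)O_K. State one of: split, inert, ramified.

Since -62 ≢ 1 mod 4, the ring of integers is ℤ[√-62] with discriminant 4·(-62) = -248.
2 divides disc(K) = -248, so 2 ramifies.

ramified — (2) = 𝔭²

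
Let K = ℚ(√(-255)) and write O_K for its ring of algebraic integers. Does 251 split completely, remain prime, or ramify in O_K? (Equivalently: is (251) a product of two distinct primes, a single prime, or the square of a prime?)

Since -255 ≡ 1 mod 4, the ring of integers is ℤ[(1+√-255)/2] with discriminant -255.
251 ∤ -255, so 251 is unramified.
(-255/251) = 247^125 mod 251 = 250, giving Legendre symbol -1.
d is a non-residue mod p, hence 251 remains inert in O_K.

inert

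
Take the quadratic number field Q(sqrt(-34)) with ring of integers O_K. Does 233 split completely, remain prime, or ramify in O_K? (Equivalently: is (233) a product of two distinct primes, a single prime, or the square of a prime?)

Since -34 ≢ 1 mod 4, the ring of integers is ℤ[√-34] with discriminant 4·(-34) = -136.
disc(K) = -136 is not divisible by 233; 233 is unramified.
Euler's criterion: (-34)^116 mod 233 = 232. Thus (-34|233) = -1.
d is a non-residue mod p, hence 233 remains inert in O_K.

inert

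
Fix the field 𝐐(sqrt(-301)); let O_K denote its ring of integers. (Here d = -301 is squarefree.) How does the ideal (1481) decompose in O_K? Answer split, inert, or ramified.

1481 remains inert

d = -301 ≡ 3 (mod 4), so O_K = ℤ[√-301] and disc(K) = 4d = -1204.
Since gcd(1481, -1204) = 1 the prime 1481 does not ramify.
(-301/1481) = 1180^740 mod 1481 = 1480, giving Legendre symbol -1.
d is a non-residue mod p, hence 1481 remains inert in O_K.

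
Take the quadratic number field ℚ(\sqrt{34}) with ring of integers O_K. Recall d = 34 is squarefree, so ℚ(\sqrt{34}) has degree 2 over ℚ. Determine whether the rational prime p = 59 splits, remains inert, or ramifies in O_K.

p is inert

d = 34 ≡ 2 (mod 4), so O_K = ℤ[√34] and disc(K) = 4d = 136.
Since gcd(59, 136) = 1 the prime 59 does not ramify.
Euler's criterion: 34^29 mod 59 = 58. Thus (34|59) = -1.
d is a non-residue mod p, hence 59 remains inert in O_K.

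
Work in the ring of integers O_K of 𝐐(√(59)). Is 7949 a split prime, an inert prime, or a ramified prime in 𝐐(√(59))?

59 mod 4 = 3, hence disc K = 4·59 = 236 and O_K = ℤ[√59].
disc(K) = 236 is not divisible by 7949; 7949 is unramified.
Legendre symbol by Euler's criterion: (59/7949) ≡ 59^3974 ≡ 7948 (mod 7949), i.e. (59/7949) = -1.
Legendre symbol -1 ⇒ 7949 is inert.

inert — (7949) stays prime in O_K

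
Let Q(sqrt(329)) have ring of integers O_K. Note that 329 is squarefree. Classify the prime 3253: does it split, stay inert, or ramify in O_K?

split

d = 329 ≡ 1 (mod 4), so O_K = ℤ[(1+√329)/2] and disc(K) = d = 329.
disc(K) = 329 is not divisible by 3253; 3253 is unramified.
Compute (329/3253) via Euler: 329^((3253-1)/2) mod 3253 = 1, so (329/3253) = 1.
d is a quadratic residue mod p, hence 3253 splits in O_K.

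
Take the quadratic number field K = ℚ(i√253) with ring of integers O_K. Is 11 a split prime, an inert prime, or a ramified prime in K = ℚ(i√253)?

Since -253 ≢ 1 mod 4, the ring of integers is ℤ[√-253] with discriminant 4·(-253) = -1012.
disc(K) = -1012 = 11·(-92), so p = 11 is ramified.

11 is ramified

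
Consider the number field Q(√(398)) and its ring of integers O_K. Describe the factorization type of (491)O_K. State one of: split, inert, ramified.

Since 398 ≢ 1 mod 4, the ring of integers is ℤ[√398] with discriminant 4·398 = 1592.
disc(K) = 1592 is not divisible by 491; 491 is unramified.
(398/491) = 398^245 mod 491 = 490, giving Legendre symbol -1.
(398/491) = -1, so 491 is inert.

491 remains inert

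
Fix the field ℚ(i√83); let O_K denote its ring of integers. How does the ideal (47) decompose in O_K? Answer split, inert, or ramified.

remains prime (inert)

-83 mod 4 = 1, hence disc K = -83 and O_K = ℤ[(1+√-83)/2].
disc(K) = -83 is not divisible by 47; 47 is unramified.
(-83/47) = 11^23 mod 47 = 46, giving Legendre symbol -1.
d is a non-residue mod p, hence 47 remains inert in O_K.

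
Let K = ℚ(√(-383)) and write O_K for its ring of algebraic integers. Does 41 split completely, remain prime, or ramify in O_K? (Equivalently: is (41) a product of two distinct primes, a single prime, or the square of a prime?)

Since -383 ≡ 1 mod 4, the ring of integers is ℤ[(1+√-383)/2] with discriminant -383.
Since gcd(41, -383) = 1 the prime 41 does not ramify.
Compute (-383/41) via Euler: 27^((41-1)/2) mod 41 = 40, so (-383/41) = -1.
(-383/41) = -1, so 41 is inert.

41 remains inert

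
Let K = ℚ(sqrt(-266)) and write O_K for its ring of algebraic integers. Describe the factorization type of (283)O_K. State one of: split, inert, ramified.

inert

-266 mod 4 = 2, hence disc K = 4·(-266) = -1064 and O_K = ℤ[√-266].
283 ∤ -1064, so 283 is unramified.
Compute (-266/283) via Euler: 17^((283-1)/2) mod 283 = 282, so (-266/283) = -1.
(-266/283) = -1, so 283 is inert.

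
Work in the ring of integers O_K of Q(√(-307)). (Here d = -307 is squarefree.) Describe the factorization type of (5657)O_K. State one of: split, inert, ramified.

inert

Since -307 ≡ 1 mod 4, the ring of integers is ℤ[(1+√-307)/2] with discriminant -307.
Since gcd(5657, -307) = 1 the prime 5657 does not ramify.
Compute (-307/5657) via Euler: 5350^((5657-1)/2) mod 5657 = 5656, so (-307/5657) = -1.
d is a non-residue mod p, hence 5657 remains inert in O_K.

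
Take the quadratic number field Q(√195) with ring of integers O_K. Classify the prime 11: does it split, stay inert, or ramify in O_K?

d = 195 ≡ 3 (mod 4), so O_K = ℤ[√195] and disc(K) = 4d = 780.
11 ∤ 780, so 11 is unramified.
Legendre symbol by Euler's criterion: (195/11) ≡ 195^5 ≡ 10 (mod 11), i.e. (195/11) = -1.
(195/11) = -1, so 11 is inert.

inert — (11) stays prime in O_K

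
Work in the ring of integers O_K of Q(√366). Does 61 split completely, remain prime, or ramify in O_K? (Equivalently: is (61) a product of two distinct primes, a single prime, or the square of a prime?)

366 mod 4 = 2, hence disc K = 4·366 = 1464 and O_K = ℤ[√366].
Ramification test: 61 | 1464. The prime 61 ramifies in K.

ramified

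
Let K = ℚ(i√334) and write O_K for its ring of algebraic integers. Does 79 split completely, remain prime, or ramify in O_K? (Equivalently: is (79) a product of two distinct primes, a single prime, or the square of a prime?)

inert — (79) stays prime in O_K

Since -334 ≢ 1 mod 4, the ring of integers is ℤ[√-334] with discriminant 4·(-334) = -1336.
79 ∤ -1336, so 79 is unramified.
Euler's criterion: (-334)^39 mod 79 = 78. Thus (-334|79) = -1.
Legendre symbol -1 ⇒ 79 is inert.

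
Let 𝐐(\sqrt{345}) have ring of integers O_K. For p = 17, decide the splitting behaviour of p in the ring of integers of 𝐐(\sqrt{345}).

345 mod 4 = 1, hence disc K = 345 and O_K = ℤ[(1+√345)/2].
disc(K) = 345 is not divisible by 17; 17 is unramified.
Euler's criterion: 345^8 mod 17 = 16. Thus (345|17) = -1.
d is a non-residue mod p, hence 17 remains inert in O_K.

inert — (17) stays prime in O_K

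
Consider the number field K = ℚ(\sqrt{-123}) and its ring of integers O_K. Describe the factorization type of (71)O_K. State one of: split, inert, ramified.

p splits

-123 mod 4 = 1, hence disc K = -123 and O_K = ℤ[(1+√-123)/2].
Since gcd(71, -123) = 1 the prime 71 does not ramify.
(-123/71) = 19^35 mod 71 = 1, giving Legendre symbol 1.
Legendre symbol 1 ⇒ 71 is split.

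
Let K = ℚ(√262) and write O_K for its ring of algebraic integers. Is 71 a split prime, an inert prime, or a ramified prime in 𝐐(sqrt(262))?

split

262 mod 4 = 2, hence disc K = 4·262 = 1048 and O_K = ℤ[√262].
disc(K) = 1048 is not divisible by 71; 71 is unramified.
Euler's criterion: 262^35 mod 71 = 1. Thus (262|71) = 1.
(262/71) = 1, so 71 splits.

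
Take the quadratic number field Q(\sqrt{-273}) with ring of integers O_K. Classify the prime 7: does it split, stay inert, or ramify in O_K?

p ramifies

Since -273 ≢ 1 mod 4, the ring of integers is ℤ[√-273] with discriminant 4·(-273) = -1092.
Ramification test: 7 | -1092. The prime 7 ramifies in K.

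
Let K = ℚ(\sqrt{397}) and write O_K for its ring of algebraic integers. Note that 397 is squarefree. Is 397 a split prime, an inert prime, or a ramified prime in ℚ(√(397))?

ramified — (397) = 𝔭²

397 mod 4 = 1, hence disc K = 397 and O_K = ℤ[(1+√397)/2].
Ramification test: 397 | 397. The prime 397 ramifies in K.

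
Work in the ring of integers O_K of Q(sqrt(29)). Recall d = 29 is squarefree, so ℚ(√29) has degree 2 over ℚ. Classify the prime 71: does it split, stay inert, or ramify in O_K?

splits completely

d = 29 ≡ 1 (mod 4), so O_K = ℤ[(1+√29)/2] and disc(K) = d = 29.
71 ∤ 29, so 71 is unramified.
Compute (29/71) via Euler: 29^((71-1)/2) mod 71 = 1, so (29/71) = 1.
d is a quadratic residue mod p, hence 71 splits in O_K.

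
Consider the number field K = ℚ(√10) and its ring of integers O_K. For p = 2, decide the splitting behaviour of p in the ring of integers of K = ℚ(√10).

d = 10 ≡ 2 (mod 4), so O_K = ℤ[√10] and disc(K) = 4d = 40.
disc(K) = 40 = 2·20, so p = 2 is ramified.

ramified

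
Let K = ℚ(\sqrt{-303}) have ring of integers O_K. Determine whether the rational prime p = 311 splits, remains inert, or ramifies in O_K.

split

Since -303 ≡ 1 mod 4, the ring of integers is ℤ[(1+√-303)/2] with discriminant -303.
Since gcd(311, -303) = 1 the prime 311 does not ramify.
Compute (-303/311) via Euler: 8^((311-1)/2) mod 311 = 1, so (-303/311) = 1.
Legendre symbol 1 ⇒ 311 is split.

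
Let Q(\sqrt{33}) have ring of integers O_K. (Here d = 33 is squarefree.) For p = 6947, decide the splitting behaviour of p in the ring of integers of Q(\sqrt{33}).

split — (6947) = 𝔭₁𝔭₂ with 𝔭₁ ≠ 𝔭₂

Since 33 ≡ 1 mod 4, the ring of integers is ℤ[(1+√33)/2] with discriminant 33.
6947 ∤ 33, so 6947 is unramified.
Euler's criterion: 33^3473 mod 6947 = 1. Thus (33|6947) = 1.
Legendre symbol 1 ⇒ 6947 is split.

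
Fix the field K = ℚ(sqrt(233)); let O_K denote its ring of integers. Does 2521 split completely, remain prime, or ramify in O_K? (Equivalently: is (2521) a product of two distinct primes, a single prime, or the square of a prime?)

d = 233 ≡ 1 (mod 4), so O_K = ℤ[(1+√233)/2] and disc(K) = d = 233.
disc(K) = 233 is not divisible by 2521; 2521 is unramified.
Euler's criterion: 233^1260 mod 2521 = 2520. Thus (233|2521) = -1.
d is a non-residue mod p, hence 2521 remains inert in O_K.

p is inert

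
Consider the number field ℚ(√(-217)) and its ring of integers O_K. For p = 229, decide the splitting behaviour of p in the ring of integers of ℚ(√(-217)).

splits completely

-217 mod 4 = 3, hence disc K = 4·(-217) = -868 and O_K = ℤ[√-217].
Since gcd(229, -868) = 1 the prime 229 does not ramify.
Euler's criterion: (-217)^114 mod 229 = 1. Thus (-217|229) = 1.
Legendre symbol 1 ⇒ 229 is split.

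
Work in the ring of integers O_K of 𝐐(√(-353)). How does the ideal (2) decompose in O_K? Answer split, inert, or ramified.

d = -353 ≡ 3 (mod 4), so O_K = ℤ[√-353] and disc(K) = 4d = -1412.
Ramification test: 2 | -1412. The prime 2 ramifies in K.

p ramifies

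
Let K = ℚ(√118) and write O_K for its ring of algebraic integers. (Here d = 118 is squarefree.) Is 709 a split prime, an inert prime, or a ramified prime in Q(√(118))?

118 mod 4 = 2, hence disc K = 4·118 = 472 and O_K = ℤ[√118].
709 ∤ 472, so 709 is unramified.
(118/709) = 118^354 mod 709 = 708, giving Legendre symbol -1.
Legendre symbol -1 ⇒ 709 is inert.

709 remains inert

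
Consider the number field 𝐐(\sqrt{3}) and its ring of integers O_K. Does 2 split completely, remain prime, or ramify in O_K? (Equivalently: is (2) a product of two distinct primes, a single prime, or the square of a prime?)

3 mod 4 = 3, hence disc K = 4·3 = 12 and O_K = ℤ[√3].
disc(K) = 12 = 2·6, so p = 2 is ramified.

ramified — (2) = 𝔭²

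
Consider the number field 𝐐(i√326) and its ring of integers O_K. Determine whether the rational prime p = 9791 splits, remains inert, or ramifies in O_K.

p is inert

-326 mod 4 = 2, hence disc K = 4·(-326) = -1304 and O_K = ℤ[√-326].
Since gcd(9791, -1304) = 1 the prime 9791 does not ramify.
Legendre symbol by Euler's criterion: (-326/9791) ≡ (-326)^4895 ≡ 9790 (mod 9791), i.e. (-326/9791) = -1.
Legendre symbol -1 ⇒ 9791 is inert.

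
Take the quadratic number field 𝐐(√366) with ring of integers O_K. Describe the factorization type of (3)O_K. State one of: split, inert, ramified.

ramifies in O_K

366 mod 4 = 2, hence disc K = 4·366 = 1464 and O_K = ℤ[√366].
disc(K) = 1464 = 3·488, so p = 3 is ramified.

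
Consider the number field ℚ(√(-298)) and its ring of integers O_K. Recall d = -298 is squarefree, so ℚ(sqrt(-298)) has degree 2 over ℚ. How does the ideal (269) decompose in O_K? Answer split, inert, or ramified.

Since -298 ≢ 1 mod 4, the ring of integers is ℤ[√-298] with discriminant 4·(-298) = -1192.
269 ∤ -1192, so 269 is unramified.
(-298/269) = 240^134 mod 269 = 268, giving Legendre symbol -1.
Legendre symbol -1 ⇒ 269 is inert.

p is inert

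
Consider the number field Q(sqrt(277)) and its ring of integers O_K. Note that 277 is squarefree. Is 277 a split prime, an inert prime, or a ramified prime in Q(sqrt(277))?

d = 277 ≡ 1 (mod 4), so O_K = ℤ[(1+√277)/2] and disc(K) = d = 277.
277 divides disc(K) = 277, so 277 ramifies.

ramified — (277) = 𝔭²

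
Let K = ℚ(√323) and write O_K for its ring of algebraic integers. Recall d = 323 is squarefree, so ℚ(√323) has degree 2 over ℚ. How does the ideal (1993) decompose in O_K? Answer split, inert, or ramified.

Since 323 ≢ 1 mod 4, the ring of integers is ℤ[√323] with discriminant 4·323 = 1292.
Since gcd(1993, 1292) = 1 the prime 1993 does not ramify.
Euler's criterion: 323^996 mod 1993 = 1. Thus (323|1993) = 1.
d is a quadratic residue mod p, hence 1993 splits in O_K.

1993 splits in O_K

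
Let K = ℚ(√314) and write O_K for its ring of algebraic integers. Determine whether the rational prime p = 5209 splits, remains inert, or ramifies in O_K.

remains prime (inert)

314 mod 4 = 2, hence disc K = 4·314 = 1256 and O_K = ℤ[√314].
5209 ∤ 1256, so 5209 is unramified.
Legendre symbol by Euler's criterion: (314/5209) ≡ 314^2604 ≡ 5208 (mod 5209), i.e. (314/5209) = -1.
(314/5209) = -1, so 5209 is inert.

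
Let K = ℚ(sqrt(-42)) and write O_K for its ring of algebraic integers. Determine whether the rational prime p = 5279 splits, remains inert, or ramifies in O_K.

5279 splits in O_K

d = -42 ≡ 2 (mod 4), so O_K = ℤ[√-42] and disc(K) = 4d = -168.
5279 ∤ -168, so 5279 is unramified.
Legendre symbol by Euler's criterion: (-42/5279) ≡ (-42)^2639 ≡ 1 (mod 5279), i.e. (-42/5279) = 1.
(-42/5279) = 1, so 5279 splits.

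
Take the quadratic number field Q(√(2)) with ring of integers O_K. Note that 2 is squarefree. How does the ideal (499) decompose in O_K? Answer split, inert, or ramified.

inert

Since 2 ≢ 1 mod 4, the ring of integers is ℤ[√2] with discriminant 4·2 = 8.
disc(K) = 8 is not divisible by 499; 499 is unramified.
(2/499) = 2^249 mod 499 = 498, giving Legendre symbol -1.
d is a non-residue mod p, hence 499 remains inert in O_K.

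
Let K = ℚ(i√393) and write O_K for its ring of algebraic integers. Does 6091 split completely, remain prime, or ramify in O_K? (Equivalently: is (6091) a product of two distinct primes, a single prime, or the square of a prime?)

inert — (6091) stays prime in O_K

-393 mod 4 = 3, hence disc K = 4·(-393) = -1572 and O_K = ℤ[√-393].
disc(K) = -1572 is not divisible by 6091; 6091 is unramified.
Euler's criterion: (-393)^3045 mod 6091 = 6090. Thus (-393|6091) = -1.
Legendre symbol -1 ⇒ 6091 is inert.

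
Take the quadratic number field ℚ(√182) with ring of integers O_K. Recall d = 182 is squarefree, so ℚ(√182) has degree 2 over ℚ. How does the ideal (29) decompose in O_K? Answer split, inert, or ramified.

d = 182 ≡ 2 (mod 4), so O_K = ℤ[√182] and disc(K) = 4d = 728.
29 ∤ 728, so 29 is unramified.
Euler's criterion: 182^14 mod 29 = 28. Thus (182|29) = -1.
(182/29) = -1, so 29 is inert.

inert — (29) stays prime in O_K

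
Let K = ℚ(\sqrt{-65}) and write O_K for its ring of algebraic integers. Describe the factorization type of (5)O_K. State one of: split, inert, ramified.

p ramifies

-65 mod 4 = 3, hence disc K = 4·(-65) = -260 and O_K = ℤ[√-65].
Ramification test: 5 | -260. The prime 5 ramifies in K.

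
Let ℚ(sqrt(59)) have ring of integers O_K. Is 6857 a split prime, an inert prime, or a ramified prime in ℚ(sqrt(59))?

6857 remains inert

d = 59 ≡ 3 (mod 4), so O_K = ℤ[√59] and disc(K) = 4d = 236.
disc(K) = 236 is not divisible by 6857; 6857 is unramified.
Legendre symbol by Euler's criterion: (59/6857) ≡ 59^3428 ≡ 6856 (mod 6857), i.e. (59/6857) = -1.
d is a non-residue mod p, hence 6857 remains inert in O_K.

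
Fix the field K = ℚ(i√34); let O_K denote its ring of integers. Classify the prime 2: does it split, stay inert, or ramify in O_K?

-34 mod 4 = 2, hence disc K = 4·(-34) = -136 and O_K = ℤ[√-34].
2 divides disc(K) = -136, so 2 ramifies.

ramified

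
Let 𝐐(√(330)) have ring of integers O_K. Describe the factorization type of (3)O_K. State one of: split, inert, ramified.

ramified

330 mod 4 = 2, hence disc K = 4·330 = 1320 and O_K = ℤ[√330].
3 divides disc(K) = 1320, so 3 ramifies.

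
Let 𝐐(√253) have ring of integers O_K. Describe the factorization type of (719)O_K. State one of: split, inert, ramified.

p splits

253 mod 4 = 1, hence disc K = 253 and O_K = ℤ[(1+√253)/2].
719 ∤ 253, so 719 is unramified.
Legendre symbol by Euler's criterion: (253/719) ≡ 253^359 ≡ 1 (mod 719), i.e. (253/719) = 1.
Legendre symbol 1 ⇒ 719 is split.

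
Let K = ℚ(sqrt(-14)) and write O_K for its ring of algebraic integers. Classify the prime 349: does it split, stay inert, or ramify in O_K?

p splits

d = -14 ≡ 2 (mod 4), so O_K = ℤ[√-14] and disc(K) = 4d = -56.
disc(K) = -56 is not divisible by 349; 349 is unramified.
Compute (-14/349) via Euler: 335^((349-1)/2) mod 349 = 1, so (-14/349) = 1.
Legendre symbol 1 ⇒ 349 is split.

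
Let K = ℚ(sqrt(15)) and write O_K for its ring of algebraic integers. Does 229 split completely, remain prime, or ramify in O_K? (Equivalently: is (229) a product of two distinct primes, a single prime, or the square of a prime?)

d = 15 ≡ 3 (mod 4), so O_K = ℤ[√15] and disc(K) = 4d = 60.
Since gcd(229, 60) = 1 the prime 229 does not ramify.
Legendre symbol by Euler's criterion: (15/229) ≡ 15^114 ≡ 1 (mod 229), i.e. (15/229) = 1.
Legendre symbol 1 ⇒ 229 is split.

p splits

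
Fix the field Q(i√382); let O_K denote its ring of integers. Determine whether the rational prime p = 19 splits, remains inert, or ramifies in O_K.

p splits

d = -382 ≡ 2 (mod 4), so O_K = ℤ[√-382] and disc(K) = 4d = -1528.
disc(K) = -1528 is not divisible by 19; 19 is unramified.
Euler's criterion: (-382)^9 mod 19 = 1. Thus (-382|19) = 1.
Legendre symbol 1 ⇒ 19 is split.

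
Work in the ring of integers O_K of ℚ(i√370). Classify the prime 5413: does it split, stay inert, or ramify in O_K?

Since -370 ≢ 1 mod 4, the ring of integers is ℤ[√-370] with discriminant 4·(-370) = -1480.
disc(K) = -1480 is not divisible by 5413; 5413 is unramified.
(-370/5413) = 5043^2706 mod 5413 = 1, giving Legendre symbol 1.
d is a quadratic residue mod p, hence 5413 splits in O_K.

split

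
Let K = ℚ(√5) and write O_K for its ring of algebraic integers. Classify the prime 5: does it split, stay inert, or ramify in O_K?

d = 5 ≡ 1 (mod 4), so O_K = ℤ[(1+√5)/2] and disc(K) = d = 5.
5 divides disc(K) = 5, so 5 ramifies.

ramified — (5) = 𝔭²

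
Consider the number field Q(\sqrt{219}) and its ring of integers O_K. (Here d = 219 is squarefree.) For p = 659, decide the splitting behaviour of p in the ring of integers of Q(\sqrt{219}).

splits completely

219 mod 4 = 3, hence disc K = 4·219 = 876 and O_K = ℤ[√219].
659 ∤ 876, so 659 is unramified.
Legendre symbol by Euler's criterion: (219/659) ≡ 219^329 ≡ 1 (mod 659), i.e. (219/659) = 1.
Legendre symbol 1 ⇒ 659 is split.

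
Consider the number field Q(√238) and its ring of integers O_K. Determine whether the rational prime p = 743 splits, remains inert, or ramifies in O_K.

Since 238 ≢ 1 mod 4, the ring of integers is ℤ[√238] with discriminant 4·238 = 952.
Since gcd(743, 952) = 1 the prime 743 does not ramify.
Euler's criterion: 238^371 mod 743 = 1. Thus (238|743) = 1.
d is a quadratic residue mod p, hence 743 splits in O_K.

split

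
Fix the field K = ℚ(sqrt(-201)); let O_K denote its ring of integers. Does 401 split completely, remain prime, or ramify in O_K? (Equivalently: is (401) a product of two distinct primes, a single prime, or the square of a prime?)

p splits

-201 mod 4 = 3, hence disc K = 4·(-201) = -804 and O_K = ℤ[√-201].
disc(K) = -804 is not divisible by 401; 401 is unramified.
Euler's criterion: (-201)^200 mod 401 = 1. Thus (-201|401) = 1.
Legendre symbol 1 ⇒ 401 is split.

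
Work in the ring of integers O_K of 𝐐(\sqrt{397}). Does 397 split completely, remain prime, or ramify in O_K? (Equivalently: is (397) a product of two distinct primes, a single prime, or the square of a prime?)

397 mod 4 = 1, hence disc K = 397 and O_K = ℤ[(1+√397)/2].
disc(K) = 397 = 397·1, so p = 397 is ramified.

ramified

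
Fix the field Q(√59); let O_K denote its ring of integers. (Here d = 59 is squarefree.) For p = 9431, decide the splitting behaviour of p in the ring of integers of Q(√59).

d = 59 ≡ 3 (mod 4), so O_K = ℤ[√59] and disc(K) = 4d = 236.
Since gcd(9431, 236) = 1 the prime 9431 does not ramify.
Euler's criterion: 59^4715 mod 9431 = 1. Thus (59|9431) = 1.
Legendre symbol 1 ⇒ 9431 is split.

p splits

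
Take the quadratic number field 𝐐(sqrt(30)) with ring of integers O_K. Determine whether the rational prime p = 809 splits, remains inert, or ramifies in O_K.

30 mod 4 = 2, hence disc K = 4·30 = 120 and O_K = ℤ[√30].
disc(K) = 120 is not divisible by 809; 809 is unramified.
Compute (30/809) via Euler: 30^((809-1)/2) mod 809 = 808, so (30/809) = -1.
(30/809) = -1, so 809 is inert.

inert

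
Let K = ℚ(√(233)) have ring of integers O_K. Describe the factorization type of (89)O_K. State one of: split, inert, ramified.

split — (89) = 𝔭₁𝔭₂ with 𝔭₁ ≠ 𝔭₂

d = 233 ≡ 1 (mod 4), so O_K = ℤ[(1+√233)/2] and disc(K) = d = 233.
89 ∤ 233, so 89 is unramified.
Legendre symbol by Euler's criterion: (233/89) ≡ 233^44 ≡ 1 (mod 89), i.e. (233/89) = 1.
(233/89) = 1, so 89 splits.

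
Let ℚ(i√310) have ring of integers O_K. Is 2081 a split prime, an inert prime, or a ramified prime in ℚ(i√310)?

splits completely

d = -310 ≡ 2 (mod 4), so O_K = ℤ[√-310] and disc(K) = 4d = -1240.
disc(K) = -1240 is not divisible by 2081; 2081 is unramified.
Legendre symbol by Euler's criterion: (-310/2081) ≡ (-310)^1040 ≡ 1 (mod 2081), i.e. (-310/2081) = 1.
(-310/2081) = 1, so 2081 splits.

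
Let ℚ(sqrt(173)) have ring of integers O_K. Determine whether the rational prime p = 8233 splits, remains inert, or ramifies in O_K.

remains prime (inert)

d = 173 ≡ 1 (mod 4), so O_K = ℤ[(1+√173)/2] and disc(K) = d = 173.
Since gcd(8233, 173) = 1 the prime 8233 does not ramify.
Euler's criterion: 173^4116 mod 8233 = 8232. Thus (173|8233) = -1.
Legendre symbol -1 ⇒ 8233 is inert.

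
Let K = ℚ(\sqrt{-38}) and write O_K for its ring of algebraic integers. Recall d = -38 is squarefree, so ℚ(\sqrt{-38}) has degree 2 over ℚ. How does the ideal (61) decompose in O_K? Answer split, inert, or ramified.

p is inert

-38 mod 4 = 2, hence disc K = 4·(-38) = -152 and O_K = ℤ[√-38].
disc(K) = -152 is not divisible by 61; 61 is unramified.
Legendre symbol by Euler's criterion: (-38/61) ≡ (-38)^30 ≡ 60 (mod 61), i.e. (-38/61) = -1.
(-38/61) = -1, so 61 is inert.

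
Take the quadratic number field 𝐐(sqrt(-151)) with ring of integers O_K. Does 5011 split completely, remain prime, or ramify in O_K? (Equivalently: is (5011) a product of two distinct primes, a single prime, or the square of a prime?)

d = -151 ≡ 1 (mod 4), so O_K = ℤ[(1+√-151)/2] and disc(K) = d = -151.
Since gcd(5011, -151) = 1 the prime 5011 does not ramify.
Euler's criterion: (-151)^2505 mod 5011 = 5010. Thus (-151|5011) = -1.
Legendre symbol -1 ⇒ 5011 is inert.

p is inert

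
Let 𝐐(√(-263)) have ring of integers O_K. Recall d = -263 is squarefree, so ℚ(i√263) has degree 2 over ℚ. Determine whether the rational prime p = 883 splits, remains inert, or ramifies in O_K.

p is inert

-263 mod 4 = 1, hence disc K = -263 and O_K = ℤ[(1+√-263)/2].
disc(K) = -263 is not divisible by 883; 883 is unramified.
Legendre symbol by Euler's criterion: (-263/883) ≡ (-263)^441 ≡ 882 (mod 883), i.e. (-263/883) = -1.
(-263/883) = -1, so 883 is inert.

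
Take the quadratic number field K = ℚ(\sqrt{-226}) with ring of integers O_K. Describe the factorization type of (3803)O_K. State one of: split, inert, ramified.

Since -226 ≢ 1 mod 4, the ring of integers is ℤ[√-226] with discriminant 4·(-226) = -904.
disc(K) = -904 is not divisible by 3803; 3803 is unramified.
Legendre symbol by Euler's criterion: (-226/3803) ≡ (-226)^1901 ≡ 3802 (mod 3803), i.e. (-226/3803) = -1.
d is a non-residue mod p, hence 3803 remains inert in O_K.

p is inert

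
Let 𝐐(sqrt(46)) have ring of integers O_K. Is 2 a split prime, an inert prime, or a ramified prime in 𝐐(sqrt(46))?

46 mod 4 = 2, hence disc K = 4·46 = 184 and O_K = ℤ[√46].
2 divides disc(K) = 184, so 2 ramifies.

ramified — (2) = 𝔭²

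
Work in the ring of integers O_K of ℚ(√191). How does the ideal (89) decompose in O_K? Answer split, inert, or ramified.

inert — (89) stays prime in O_K

191 mod 4 = 3, hence disc K = 4·191 = 764 and O_K = ℤ[√191].
Since gcd(89, 764) = 1 the prime 89 does not ramify.
(191/89) = 13^44 mod 89 = 88, giving Legendre symbol -1.
Legendre symbol -1 ⇒ 89 is inert.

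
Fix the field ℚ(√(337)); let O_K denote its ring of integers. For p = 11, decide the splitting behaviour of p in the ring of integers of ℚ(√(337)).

remains prime (inert)

d = 337 ≡ 1 (mod 4), so O_K = ℤ[(1+√337)/2] and disc(K) = d = 337.
Since gcd(11, 337) = 1 the prime 11 does not ramify.
(337/11) = 7^5 mod 11 = 10, giving Legendre symbol -1.
(337/11) = -1, so 11 is inert.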